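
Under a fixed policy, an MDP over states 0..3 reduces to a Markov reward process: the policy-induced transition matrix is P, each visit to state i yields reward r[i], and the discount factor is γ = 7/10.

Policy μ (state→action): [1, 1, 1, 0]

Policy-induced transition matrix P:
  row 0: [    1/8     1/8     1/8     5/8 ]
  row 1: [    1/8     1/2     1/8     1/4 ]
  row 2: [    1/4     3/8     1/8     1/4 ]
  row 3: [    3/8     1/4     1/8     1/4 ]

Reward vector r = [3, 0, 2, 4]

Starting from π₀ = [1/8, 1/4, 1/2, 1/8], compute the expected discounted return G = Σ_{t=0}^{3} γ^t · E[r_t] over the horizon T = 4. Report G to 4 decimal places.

t=0: π = [0.1250, 0.2500, 0.5000, 0.1250], E[r] = 1.8750, γ^t·E[r] = 1.875000, running G = 1.875000
t=1: π = [0.2188, 0.3594, 0.1250, 0.2969], E[r] = 2.0938, γ^t·E[r] = 1.465625, running G = 3.340625
t=2: π = [0.2148, 0.3281, 0.1250, 0.3320], E[r] = 2.2227, γ^t·E[r] = 1.089102, running G = 4.429727
t=3: π = [0.2236, 0.3208, 0.1250, 0.3306], E[r] = 2.2432, γ^t·E[r] = 0.769405, running G = 5.199132

G = 5.1991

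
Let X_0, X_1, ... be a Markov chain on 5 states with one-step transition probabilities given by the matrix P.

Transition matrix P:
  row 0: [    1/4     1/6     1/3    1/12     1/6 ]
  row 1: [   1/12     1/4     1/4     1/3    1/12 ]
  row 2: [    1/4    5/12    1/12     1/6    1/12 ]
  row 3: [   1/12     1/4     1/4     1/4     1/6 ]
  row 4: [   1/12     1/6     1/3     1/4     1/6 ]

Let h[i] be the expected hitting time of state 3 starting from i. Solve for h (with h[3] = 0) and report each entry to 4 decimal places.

h = [5.3333, 4.0106, 4.7725, 0.0000, 4.4444]

First-step conditioning: h[3] = 0; for i ≠ 3, h[i] = 1 + Σ_k P[i][k]·h[k].
  h[0] = 1 + 1/4·h[0] + 1/6·h[1] + 1/3·h[2] + 1/6·h[4]
  h[1] = 1 + 1/12·h[0] + 1/4·h[1] + 1/4·h[2] + 1/12·h[4]
  h[2] = 1 + 1/4·h[0] + 5/12·h[1] + 1/12·h[2] + 1/12·h[4]
  h[4] = 1 + 1/12·h[0] + 1/6·h[1] + 1/3·h[2] + 1/6·h[4]
Solving the 4×4 linear system over states ≠ 3 gives exactly h = [16/3, 758/189, 902/189, 0, 40/9] (h[3] = 0 is the target).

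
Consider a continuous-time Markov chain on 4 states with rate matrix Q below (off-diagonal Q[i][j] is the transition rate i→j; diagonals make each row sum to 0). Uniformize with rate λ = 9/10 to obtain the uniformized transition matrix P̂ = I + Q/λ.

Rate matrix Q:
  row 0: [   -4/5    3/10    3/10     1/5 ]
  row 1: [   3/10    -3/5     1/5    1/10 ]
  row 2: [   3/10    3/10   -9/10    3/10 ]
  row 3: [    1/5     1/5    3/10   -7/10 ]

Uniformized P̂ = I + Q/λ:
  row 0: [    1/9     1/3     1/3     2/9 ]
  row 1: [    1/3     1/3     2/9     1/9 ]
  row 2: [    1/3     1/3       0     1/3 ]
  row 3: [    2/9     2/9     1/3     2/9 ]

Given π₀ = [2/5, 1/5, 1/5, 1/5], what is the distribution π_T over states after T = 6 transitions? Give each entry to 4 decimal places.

t=0: π = [0.4000, 0.2000, 0.2000, 0.2000]
t=1: π = [0.2222, 0.3111, 0.2444, 0.2222]
t=2: π = [0.2593, 0.3086, 0.2173, 0.2148]
t=3: π = [0.2519, 0.3095, 0.2266, 0.2121]
t=4: π = [0.2538, 0.3098, 0.2234, 0.2130]
t=5: π = [0.2533, 0.3097, 0.2244, 0.2126]
t=6: π = [0.2534, 0.3097, 0.2241, 0.2128]

π = [0.2534, 0.3097, 0.2241, 0.2128]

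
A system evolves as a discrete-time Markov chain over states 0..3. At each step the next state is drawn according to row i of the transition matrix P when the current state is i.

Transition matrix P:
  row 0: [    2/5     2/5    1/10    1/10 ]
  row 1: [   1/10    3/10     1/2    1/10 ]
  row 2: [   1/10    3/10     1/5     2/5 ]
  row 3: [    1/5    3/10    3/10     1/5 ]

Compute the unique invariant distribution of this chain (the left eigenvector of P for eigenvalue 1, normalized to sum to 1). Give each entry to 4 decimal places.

Balance equations π_j = Σ_i π_i·P[i][j]:
  π_0 = 2/5·π_0 + 1/10·π_1 + 1/10·π_2 + 1/5·π_3
  π_1 = 2/5·π_0 + 3/10·π_1 + 3/10·π_2 + 3/10·π_3
  π_2 = 1/10·π_0 + 1/2·π_1 + 1/5·π_2 + 3/10·π_3
  normalize: π_0 + π_1 + π_2 + π_3 = 1
Solving the linear system gives exactly π = [151/873, 277/873, 29/97, 184/873].

π = [0.1730, 0.3173, 0.2990, 0.2108]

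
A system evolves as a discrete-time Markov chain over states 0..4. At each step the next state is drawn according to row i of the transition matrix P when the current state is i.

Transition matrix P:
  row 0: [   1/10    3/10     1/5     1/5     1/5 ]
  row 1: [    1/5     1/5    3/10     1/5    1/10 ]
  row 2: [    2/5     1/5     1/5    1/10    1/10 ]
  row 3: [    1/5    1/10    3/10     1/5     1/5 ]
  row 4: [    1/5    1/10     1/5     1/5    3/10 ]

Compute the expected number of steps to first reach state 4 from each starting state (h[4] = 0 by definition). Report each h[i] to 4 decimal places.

First-step conditioning: h[4] = 0; for i ≠ 4, h[i] = 1 + Σ_k P[i][k]·h[k].
  h[0] = 1 + 1/10·h[0] + 3/10·h[1] + 1/5·h[2] + 1/5·h[3]
  h[1] = 1 + 1/5·h[0] + 1/5·h[1] + 3/10·h[2] + 1/5·h[3]
  h[2] = 1 + 2/5·h[0] + 1/5·h[1] + 1/5·h[2] + 1/10·h[3]
  h[3] = 1 + 1/5·h[0] + 1/10·h[1] + 3/10·h[2] + 1/5·h[3]
Solving the 4×4 linear system over states ≠ 4 gives exactly h = [746/115, 164/23, 814/115, 738/115, 0] (h[4] = 0 is the target).

h = [6.4870, 7.1304, 7.0783, 6.4174, 0.0000]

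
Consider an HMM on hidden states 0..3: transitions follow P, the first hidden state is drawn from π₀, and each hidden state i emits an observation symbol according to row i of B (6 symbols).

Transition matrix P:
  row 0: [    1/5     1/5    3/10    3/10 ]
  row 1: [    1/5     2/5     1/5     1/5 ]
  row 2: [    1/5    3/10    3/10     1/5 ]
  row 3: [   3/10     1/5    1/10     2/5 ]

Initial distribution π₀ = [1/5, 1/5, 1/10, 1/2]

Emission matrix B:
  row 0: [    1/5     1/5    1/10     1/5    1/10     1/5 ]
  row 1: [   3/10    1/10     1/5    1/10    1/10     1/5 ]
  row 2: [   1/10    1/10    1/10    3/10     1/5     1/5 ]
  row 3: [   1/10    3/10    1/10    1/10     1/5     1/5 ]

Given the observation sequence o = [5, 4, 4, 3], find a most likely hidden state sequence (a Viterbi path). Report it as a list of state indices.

t=0: δ = [4.000e-02, 4.000e-02, 2.000e-02, 1.000e-01]  (obs o_0=5)
t=1: δ = [3.000e-03, 2.000e-03, 2.400e-03, 8.000e-03]  ψ = [3, 3, 0, 3]  (obs o_1=4)
t=2: δ = [2.400e-04, 1.600e-04, 1.800e-04, 6.400e-04]  ψ = [3, 3, 0, 3]  (obs o_2=4)
t=3: δ = [3.840e-05, 1.280e-05, 2.160e-05, 2.560e-05]  ψ = [3, 3, 0, 3]  (obs o_3=3)
backtrack: best end state = 0; path = [3, 3, 3, 0]

path = [3, 3, 3, 0]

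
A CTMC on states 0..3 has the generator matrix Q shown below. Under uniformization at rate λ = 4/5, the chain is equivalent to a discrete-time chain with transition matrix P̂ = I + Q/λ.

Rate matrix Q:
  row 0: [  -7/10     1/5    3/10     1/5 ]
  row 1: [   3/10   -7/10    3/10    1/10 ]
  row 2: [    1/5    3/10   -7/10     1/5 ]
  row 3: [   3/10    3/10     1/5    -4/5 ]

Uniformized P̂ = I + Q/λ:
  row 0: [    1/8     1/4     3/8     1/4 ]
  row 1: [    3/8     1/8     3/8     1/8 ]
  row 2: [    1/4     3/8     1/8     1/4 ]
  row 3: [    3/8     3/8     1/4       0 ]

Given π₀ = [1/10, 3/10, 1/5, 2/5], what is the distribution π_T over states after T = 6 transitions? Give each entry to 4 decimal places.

t=0: π = [0.1000, 0.3000, 0.2000, 0.4000]
t=1: π = [0.3250, 0.2875, 0.2750, 0.1125]
t=2: π = [0.2594, 0.2625, 0.2922, 0.1859]
t=3: π = [0.2736, 0.2770, 0.2787, 0.1707]
t=4: π = [0.2718, 0.2716, 0.2840, 0.1727]
t=5: π = [0.2716, 0.2731, 0.2824, 0.1729]
t=6: π = [0.2718, 0.2728, 0.2828, 0.1726]

π = [0.2718, 0.2728, 0.2828, 0.1726]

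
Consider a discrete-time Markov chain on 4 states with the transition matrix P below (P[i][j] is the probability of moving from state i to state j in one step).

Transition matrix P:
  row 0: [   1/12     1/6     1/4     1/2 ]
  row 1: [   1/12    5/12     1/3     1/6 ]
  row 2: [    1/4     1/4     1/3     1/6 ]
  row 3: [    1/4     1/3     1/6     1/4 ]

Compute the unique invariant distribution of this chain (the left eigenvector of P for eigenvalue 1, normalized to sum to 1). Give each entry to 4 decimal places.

π = [0.1704, 0.3073, 0.2785, 0.2438]

Balance equations π_j = Σ_i π_i·P[i][j]:
  π_0 = 1/12·π_0 + 1/12·π_1 + 1/4·π_2 + 1/4·π_3
  π_1 = 1/6·π_0 + 5/12·π_1 + 1/4·π_2 + 1/3·π_3
  π_2 = 1/4·π_0 + 1/3·π_1 + 1/3·π_2 + 1/6·π_3
  normalize: π_0 + π_1 + π_2 + π_3 = 1
Solving the linear system gives exactly π = [130/763, 67/218, 425/1526, 186/763].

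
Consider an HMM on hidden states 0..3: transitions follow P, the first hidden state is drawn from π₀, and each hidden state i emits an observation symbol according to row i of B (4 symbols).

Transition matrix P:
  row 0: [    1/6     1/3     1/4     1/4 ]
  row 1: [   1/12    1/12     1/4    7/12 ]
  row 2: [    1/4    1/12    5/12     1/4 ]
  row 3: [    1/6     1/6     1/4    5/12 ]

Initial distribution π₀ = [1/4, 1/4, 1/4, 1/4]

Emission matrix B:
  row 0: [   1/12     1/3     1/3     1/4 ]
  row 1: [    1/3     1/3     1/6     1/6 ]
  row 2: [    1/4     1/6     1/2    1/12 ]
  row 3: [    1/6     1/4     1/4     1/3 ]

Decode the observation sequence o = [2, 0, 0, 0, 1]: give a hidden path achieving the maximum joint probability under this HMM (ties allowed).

t=0: δ = [8.333e-02, 4.167e-02, 1.250e-01, 6.250e-02]  (obs o_0=2)
t=1: δ = [2.604e-03, 9.259e-03, 1.302e-02, 5.208e-03]  ψ = [2, 0, 2, 2]  (obs o_1=0)
t=2: δ = [2.713e-04, 3.617e-04, 1.356e-03, 9.002e-04]  ψ = [2, 2, 2, 1]  (obs o_2=0)
t=3: δ = [2.826e-05, 5.001e-05, 1.413e-04, 6.251e-05]  ψ = [2, 3, 2, 3]  (obs o_3=0)
t=4: δ = [1.177e-05, 3.925e-06, 9.811e-06, 8.830e-06]  ψ = [2, 2, 2, 2]  (obs o_4=1)
backtrack: best end state = 0; path = [2, 2, 2, 2, 0]

path = [2, 2, 2, 2, 0]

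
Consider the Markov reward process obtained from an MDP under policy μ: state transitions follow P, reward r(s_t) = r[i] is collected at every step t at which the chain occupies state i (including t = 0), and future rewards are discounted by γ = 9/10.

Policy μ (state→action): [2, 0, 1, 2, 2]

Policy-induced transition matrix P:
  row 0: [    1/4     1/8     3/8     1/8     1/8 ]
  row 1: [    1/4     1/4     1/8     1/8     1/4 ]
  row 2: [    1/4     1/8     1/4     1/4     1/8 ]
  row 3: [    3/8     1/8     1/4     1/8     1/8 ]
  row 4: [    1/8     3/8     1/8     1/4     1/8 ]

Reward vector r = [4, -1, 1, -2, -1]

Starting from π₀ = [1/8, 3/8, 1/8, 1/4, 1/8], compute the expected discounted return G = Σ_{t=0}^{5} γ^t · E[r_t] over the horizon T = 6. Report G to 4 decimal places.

t=0: π = [0.1250, 0.3750, 0.1250, 0.2500, 0.1250], E[r] = -0.3750, γ^t·E[r] = -0.375000, running G = -0.375000
t=1: π = [0.2656, 0.2031, 0.2031, 0.1563, 0.1719], E[r] = 0.5781, γ^t·E[r] = 0.520313, running G = 0.145313
t=2: π = [0.2480, 0.1934, 0.2363, 0.1719, 0.1504], E[r] = 0.5410, γ^t·E[r] = 0.438223, running G = 0.583535
t=3: π = [0.2527, 0.1868, 0.2380, 0.1733, 0.1492], E[r] = 0.5662, γ^t·E[r] = 0.412732, running G = 0.996267
t=4: π = [0.2530, 0.1856, 0.2396, 0.1734, 0.1483], E[r] = 0.5709, γ^t·E[r] = 0.374562, running G = 1.370830
t=5: π = [0.2531, 0.1853, 0.2399, 0.1735, 0.1482], E[r] = 0.5719, γ^t·E[r] = 0.337717, running G = 1.708546

G = 1.7085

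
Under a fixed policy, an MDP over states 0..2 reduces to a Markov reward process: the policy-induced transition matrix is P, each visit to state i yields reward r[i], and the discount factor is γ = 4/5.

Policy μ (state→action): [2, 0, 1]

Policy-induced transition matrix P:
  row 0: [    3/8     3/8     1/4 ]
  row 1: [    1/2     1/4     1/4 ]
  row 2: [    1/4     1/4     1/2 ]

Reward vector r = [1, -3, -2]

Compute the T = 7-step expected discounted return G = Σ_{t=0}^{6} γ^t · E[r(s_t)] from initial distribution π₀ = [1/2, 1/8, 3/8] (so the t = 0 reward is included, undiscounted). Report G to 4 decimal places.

t=0: π = [0.5000, 0.1250, 0.3750], E[r] = -0.6250, γ^t·E[r] = -0.625000, running G = -0.625000
t=1: π = [0.3438, 0.3125, 0.3438], E[r] = -1.2813, γ^t·E[r] = -1.025000, running G = -1.650000
t=2: π = [0.3711, 0.2930, 0.3359], E[r] = -1.1797, γ^t·E[r] = -0.755000, running G = -2.405000
t=3: π = [0.3696, 0.2964, 0.3340], E[r] = -1.1875, γ^t·E[r] = -0.608000, running G = -3.013000
t=4: π = [0.3703, 0.2962, 0.3335], E[r] = -1.1853, γ^t·E[r] = -0.485500, running G = -3.498500
t=5: π = [0.3703, 0.2963, 0.3334], E[r] = -1.1853, γ^t·E[r] = -0.388390, running G = -3.886890
t=6: π = [0.3704, 0.2963, 0.3333], E[r] = -1.1852, γ^t·E[r] = -0.310693, running G = -4.197583

G = -4.1976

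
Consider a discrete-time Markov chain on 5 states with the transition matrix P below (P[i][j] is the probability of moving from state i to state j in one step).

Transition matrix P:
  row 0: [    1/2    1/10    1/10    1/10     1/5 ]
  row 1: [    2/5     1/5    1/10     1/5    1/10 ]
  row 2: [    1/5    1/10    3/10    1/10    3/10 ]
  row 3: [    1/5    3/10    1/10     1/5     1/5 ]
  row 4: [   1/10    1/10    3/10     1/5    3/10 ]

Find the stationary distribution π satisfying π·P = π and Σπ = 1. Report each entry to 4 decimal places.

Balance equations π_j = Σ_i π_i·P[i][j]:
  π_0 = 1/2·π_0 + 2/5·π_1 + 1/5·π_2 + 1/5·π_3 + 1/10·π_4
  π_1 = 1/10·π_0 + 1/5·π_1 + 1/10·π_2 + 3/10·π_3 + 1/10·π_4
  π_2 = 1/10·π_0 + 1/10·π_1 + 3/10·π_2 + 1/10·π_3 + 3/10·π_4
  π_3 = 1/10·π_0 + 1/5·π_1 + 1/10·π_2 + 1/5·π_3 + 1/5·π_4
  normalize: π_0 + π_1 + π_2 + π_3 + π_4 = 1
Solving the linear system gives exactly π = [1635/5546, 402/2773, 1007/5546, 845/5546, 1255/5546].

π = [0.2948, 0.1450, 0.1816, 0.1524, 0.2263]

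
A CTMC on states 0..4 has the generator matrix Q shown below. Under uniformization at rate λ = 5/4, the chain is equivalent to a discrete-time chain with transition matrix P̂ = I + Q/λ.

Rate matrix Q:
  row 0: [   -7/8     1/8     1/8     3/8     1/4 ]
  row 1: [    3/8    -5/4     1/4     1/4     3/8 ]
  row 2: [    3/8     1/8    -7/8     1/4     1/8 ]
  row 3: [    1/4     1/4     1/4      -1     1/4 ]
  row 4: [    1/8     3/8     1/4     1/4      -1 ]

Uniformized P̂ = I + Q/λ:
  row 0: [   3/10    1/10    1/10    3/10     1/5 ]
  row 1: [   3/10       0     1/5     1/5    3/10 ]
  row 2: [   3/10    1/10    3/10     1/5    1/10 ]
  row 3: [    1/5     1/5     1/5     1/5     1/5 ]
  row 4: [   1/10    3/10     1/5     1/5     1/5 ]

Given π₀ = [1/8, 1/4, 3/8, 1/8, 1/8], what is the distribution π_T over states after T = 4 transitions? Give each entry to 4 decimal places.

π = [0.2386, 0.1469, 0.1956, 0.2240, 0.1950]

t=0: π = [0.1250, 0.2500, 0.3750, 0.1250, 0.1250]
t=1: π = [0.2625, 0.1125, 0.2250, 0.2125, 0.1875]
t=2: π = [0.2413, 0.1475, 0.1963, 0.2263, 0.1888]
t=3: π = [0.2396, 0.1456, 0.1955, 0.2241, 0.1951]
t=4: π = [0.2386, 0.1469, 0.1956, 0.2240, 0.1950]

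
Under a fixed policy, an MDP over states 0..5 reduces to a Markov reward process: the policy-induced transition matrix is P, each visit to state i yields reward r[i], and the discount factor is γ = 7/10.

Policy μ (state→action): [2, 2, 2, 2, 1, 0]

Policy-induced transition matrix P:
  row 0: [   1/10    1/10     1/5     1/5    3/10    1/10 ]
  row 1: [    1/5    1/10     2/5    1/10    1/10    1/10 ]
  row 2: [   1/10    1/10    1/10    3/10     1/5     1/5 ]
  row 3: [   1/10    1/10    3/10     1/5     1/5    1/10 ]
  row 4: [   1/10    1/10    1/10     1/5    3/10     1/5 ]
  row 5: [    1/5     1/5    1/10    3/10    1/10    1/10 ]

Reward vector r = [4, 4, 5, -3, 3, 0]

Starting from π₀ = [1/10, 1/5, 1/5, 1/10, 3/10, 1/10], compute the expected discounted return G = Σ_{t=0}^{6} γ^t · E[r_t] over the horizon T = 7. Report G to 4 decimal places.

t=0: π = [0.1000, 0.2000, 0.2000, 0.1000, 0.3000, 0.1000], E[r] = 2.8000, γ^t·E[r] = 2.800000, running G = 2.800000
t=1: π = [0.1300, 0.1100, 0.1900, 0.2100, 0.2100, 0.1500], E[r] = 1.9100, γ^t·E[r] = 1.337000, running G = 4.137000
t=2: π = [0.1260, 0.1150, 0.1880, 0.2230, 0.2080, 0.1400], E[r] = 1.8590, γ^t·E[r] = 0.910910, running G = 5.047910
t=3: π = [0.1255, 0.1140, 0.1917, 0.2213, 0.2079, 0.1396], E[r] = 1.8763, γ^t·E[r] = 0.643571, running G = 5.691481
t=4: π = [0.1254, 0.1140, 0.1910, 0.2217, 0.2080, 0.1400], E[r] = 1.8711, γ^t·E[r] = 0.449246, running G = 6.140727
t=5: π = [0.1254, 0.1140, 0.1911, 0.2217, 0.2079, 0.1399], E[r] = 1.8716, γ^t·E[r] = 0.314564, running G = 6.455291
t=6: π = [0.1254, 0.1140, 0.1911, 0.2217, 0.2079, 0.1399], E[r] = 1.8716, γ^t·E[r] = 0.220198, running G = 6.675489

G = 6.6755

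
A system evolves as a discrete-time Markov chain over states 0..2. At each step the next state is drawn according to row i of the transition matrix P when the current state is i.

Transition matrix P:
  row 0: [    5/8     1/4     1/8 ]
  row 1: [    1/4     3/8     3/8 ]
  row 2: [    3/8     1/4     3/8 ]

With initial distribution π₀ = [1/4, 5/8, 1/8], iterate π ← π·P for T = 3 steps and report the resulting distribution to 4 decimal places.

t=0: π = [0.2500, 0.6250, 0.1250]
t=1: π = [0.3594, 0.3281, 0.3125]
t=2: π = [0.4238, 0.2910, 0.2852]
t=3: π = [0.4446, 0.2864, 0.2690]

π = [0.4446, 0.2864, 0.2690]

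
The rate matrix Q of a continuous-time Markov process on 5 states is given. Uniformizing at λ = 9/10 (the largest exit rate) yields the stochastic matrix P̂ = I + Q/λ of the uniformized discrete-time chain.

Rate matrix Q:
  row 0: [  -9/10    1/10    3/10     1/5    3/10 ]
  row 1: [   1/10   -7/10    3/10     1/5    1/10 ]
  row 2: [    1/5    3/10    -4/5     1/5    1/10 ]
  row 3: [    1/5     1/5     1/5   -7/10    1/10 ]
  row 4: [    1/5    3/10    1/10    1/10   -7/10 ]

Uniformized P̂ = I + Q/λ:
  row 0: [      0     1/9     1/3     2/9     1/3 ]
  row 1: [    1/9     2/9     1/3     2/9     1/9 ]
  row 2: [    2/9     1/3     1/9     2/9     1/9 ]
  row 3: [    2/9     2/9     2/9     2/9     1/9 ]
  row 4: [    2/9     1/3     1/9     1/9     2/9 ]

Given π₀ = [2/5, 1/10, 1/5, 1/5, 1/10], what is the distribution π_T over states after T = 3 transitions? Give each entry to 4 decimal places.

t=0: π = [0.4000, 0.1000, 0.2000, 0.2000, 0.1000]
t=1: π = [0.1222, 0.2111, 0.2444, 0.2111, 0.2111]
t=2: π = [0.1716, 0.2593, 0.2086, 0.1988, 0.1617]
t=3: π = [0.1553, 0.2443, 0.2289, 0.2043, 0.1672]

π = [0.1553, 0.2443, 0.2289, 0.2043, 0.1672]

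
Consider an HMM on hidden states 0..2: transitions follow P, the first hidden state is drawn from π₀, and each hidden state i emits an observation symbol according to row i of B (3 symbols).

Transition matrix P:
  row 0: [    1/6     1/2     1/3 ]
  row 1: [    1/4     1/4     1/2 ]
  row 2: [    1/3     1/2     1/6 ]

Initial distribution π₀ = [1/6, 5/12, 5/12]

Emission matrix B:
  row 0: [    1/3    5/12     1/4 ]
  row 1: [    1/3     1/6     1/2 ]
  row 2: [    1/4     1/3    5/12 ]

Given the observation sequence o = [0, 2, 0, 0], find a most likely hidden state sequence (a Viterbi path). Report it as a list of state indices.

t=0: δ = [5.556e-02, 1.389e-01, 1.042e-01]  (obs o_0=0)
t=1: δ = [8.681e-03, 2.604e-02, 2.894e-02]  ψ = [1, 2, 1]  (obs o_1=2)
t=2: δ = [3.215e-03, 4.823e-03, 3.255e-03]  ψ = [2, 2, 1]  (obs o_2=0)
t=3: δ = [4.019e-04, 5.425e-04, 6.028e-04]  ψ = [1, 2, 1]  (obs o_3=0)
backtrack: best end state = 2; path = [1, 2, 1, 2]

path = [1, 2, 1, 2]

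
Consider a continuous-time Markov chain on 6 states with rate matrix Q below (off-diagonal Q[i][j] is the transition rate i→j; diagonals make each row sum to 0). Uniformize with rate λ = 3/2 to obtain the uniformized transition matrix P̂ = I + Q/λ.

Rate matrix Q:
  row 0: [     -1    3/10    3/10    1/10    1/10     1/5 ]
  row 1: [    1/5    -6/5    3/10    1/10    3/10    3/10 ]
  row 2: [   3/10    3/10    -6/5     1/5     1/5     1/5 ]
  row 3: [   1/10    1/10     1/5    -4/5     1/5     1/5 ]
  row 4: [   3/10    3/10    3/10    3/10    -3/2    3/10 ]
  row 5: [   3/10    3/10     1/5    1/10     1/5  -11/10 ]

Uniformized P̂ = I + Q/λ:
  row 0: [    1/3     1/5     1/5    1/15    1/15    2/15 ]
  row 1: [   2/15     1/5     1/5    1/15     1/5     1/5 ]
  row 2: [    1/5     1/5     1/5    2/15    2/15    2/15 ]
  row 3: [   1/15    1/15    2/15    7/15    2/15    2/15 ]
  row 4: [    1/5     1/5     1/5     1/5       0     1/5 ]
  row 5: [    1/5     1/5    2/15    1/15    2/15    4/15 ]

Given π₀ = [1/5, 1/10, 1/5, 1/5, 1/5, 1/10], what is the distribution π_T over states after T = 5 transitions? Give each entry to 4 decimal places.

t=0: π = [0.2000, 0.1000, 0.2000, 0.2000, 0.2000, 0.1000]
t=1: π = [0.1933, 0.1733, 0.1800, 0.1867, 0.1000, 0.1667]
t=2: π = [0.1893, 0.1751, 0.1764, 0.1667, 0.1187, 0.1738]
t=3: π = [0.1913, 0.1778, 0.1773, 0.1609, 0.1166, 0.1761]
t=4: π = [0.1922, 0.1785, 0.1775, 0.1584, 0.1169, 0.1764]
t=5: π = [0.1926, 0.1789, 0.1777, 0.1574, 0.1168, 0.1766]

π = [0.1926, 0.1789, 0.1777, 0.1574, 0.1168, 0.1766]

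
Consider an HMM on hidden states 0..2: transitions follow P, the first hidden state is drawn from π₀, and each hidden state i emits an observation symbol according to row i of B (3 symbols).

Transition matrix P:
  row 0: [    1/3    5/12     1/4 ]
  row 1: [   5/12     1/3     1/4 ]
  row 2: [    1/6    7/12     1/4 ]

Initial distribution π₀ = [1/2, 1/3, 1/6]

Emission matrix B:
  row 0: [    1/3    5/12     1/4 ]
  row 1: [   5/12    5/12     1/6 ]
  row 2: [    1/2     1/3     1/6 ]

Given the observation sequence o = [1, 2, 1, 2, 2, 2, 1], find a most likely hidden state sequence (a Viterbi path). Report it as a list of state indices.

t=0: δ = [2.083e-01, 1.389e-01, 5.556e-02]  (obs o_0=1)
t=1: δ = [1.736e-02, 1.447e-02, 8.681e-03]  ψ = [0, 0, 0]  (obs o_1=2)
t=2: δ = [2.512e-03, 3.014e-03, 1.447e-03]  ψ = [1, 0, 0]  (obs o_2=1)
t=3: δ = [3.140e-04, 1.744e-04, 1.256e-04]  ψ = [1, 0, 1]  (obs o_3=2)
t=4: δ = [2.616e-05, 2.180e-05, 1.308e-05]  ψ = [0, 0, 0]  (obs o_4=2)
t=5: δ = [2.271e-06, 1.817e-06, 1.090e-06]  ψ = [1, 0, 0]  (obs o_5=2)
t=6: δ = [3.154e-07, 3.943e-07, 1.893e-07]  ψ = [0, 0, 0]  (obs o_6=1)
backtrack: best end state = 1; path = [0, 0, 1, 0, 1, 0, 1]

path = [0, 0, 1, 0, 1, 0, 1]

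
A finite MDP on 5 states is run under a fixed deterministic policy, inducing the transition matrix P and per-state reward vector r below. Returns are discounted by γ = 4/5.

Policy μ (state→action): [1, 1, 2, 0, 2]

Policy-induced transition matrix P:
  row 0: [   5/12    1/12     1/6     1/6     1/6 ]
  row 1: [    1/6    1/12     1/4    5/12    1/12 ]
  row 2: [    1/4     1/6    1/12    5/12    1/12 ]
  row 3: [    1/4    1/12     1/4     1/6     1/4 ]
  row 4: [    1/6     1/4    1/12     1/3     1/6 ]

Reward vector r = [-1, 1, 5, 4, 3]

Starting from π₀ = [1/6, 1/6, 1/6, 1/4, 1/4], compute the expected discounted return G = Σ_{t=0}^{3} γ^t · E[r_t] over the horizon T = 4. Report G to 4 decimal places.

t=0: π = [0.1667, 0.1667, 0.1667, 0.2500, 0.2500], E[r] = 2.5833, γ^t·E[r] = 2.583333, running G = 2.583333
t=1: π = [0.2431, 0.1389, 0.1667, 0.2917, 0.1597], E[r] = 2.3750, γ^t·E[r] = 1.900000, running G = 4.483333
t=2: π = [0.2656, 0.1238, 0.1753, 0.2697, 0.1655], E[r] = 2.3102, γ^t·E[r] = 1.478519, running G = 5.961852
t=3: π = [0.2702, 0.1255, 0.1711, 0.2690, 0.1642], E[r] = 2.2795, γ^t·E[r] = 1.167086, running G = 7.128938

G = 7.1289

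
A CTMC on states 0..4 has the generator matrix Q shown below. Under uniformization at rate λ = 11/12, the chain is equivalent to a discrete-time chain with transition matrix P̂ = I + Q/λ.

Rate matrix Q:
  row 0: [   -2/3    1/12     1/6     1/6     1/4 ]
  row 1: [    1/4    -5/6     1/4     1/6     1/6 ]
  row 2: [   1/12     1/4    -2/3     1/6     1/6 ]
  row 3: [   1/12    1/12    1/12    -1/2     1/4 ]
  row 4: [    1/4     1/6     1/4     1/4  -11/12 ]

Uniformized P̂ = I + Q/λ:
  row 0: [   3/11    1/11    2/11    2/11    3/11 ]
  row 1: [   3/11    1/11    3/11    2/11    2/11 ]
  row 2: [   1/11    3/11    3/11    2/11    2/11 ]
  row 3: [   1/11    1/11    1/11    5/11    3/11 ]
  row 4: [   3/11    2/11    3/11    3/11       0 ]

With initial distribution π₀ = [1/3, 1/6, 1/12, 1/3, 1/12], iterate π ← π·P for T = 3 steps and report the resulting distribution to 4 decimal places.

π = [0.1849, 0.1447, 0.2049, 0.2746, 0.1909]

t=0: π = [0.3333, 0.1667, 0.0833, 0.3333, 0.0833]
t=1: π = [0.1970, 0.1136, 0.1818, 0.2803, 0.2273]
t=2: π = [0.1887, 0.1446, 0.2039, 0.2789, 0.1839]
t=3: π = [0.1849, 0.1447, 0.2049, 0.2746, 0.1909]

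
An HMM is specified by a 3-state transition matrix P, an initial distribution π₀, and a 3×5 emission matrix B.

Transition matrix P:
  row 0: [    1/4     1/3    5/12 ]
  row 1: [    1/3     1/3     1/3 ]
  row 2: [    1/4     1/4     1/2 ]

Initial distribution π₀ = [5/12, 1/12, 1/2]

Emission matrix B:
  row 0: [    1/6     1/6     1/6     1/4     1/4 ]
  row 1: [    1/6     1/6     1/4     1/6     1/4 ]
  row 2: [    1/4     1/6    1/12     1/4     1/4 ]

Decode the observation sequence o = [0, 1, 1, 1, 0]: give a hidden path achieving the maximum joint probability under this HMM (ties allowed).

t=0: δ = [6.944e-02, 1.389e-02, 1.250e-01]  (obs o_0=0)
t=1: δ = [5.208e-03, 5.208e-03, 1.042e-02]  ψ = [2, 2, 2]  (obs o_1=1)
t=2: δ = [4.340e-04, 4.340e-04, 8.681e-04]  ψ = [2, 2, 2]  (obs o_2=1)
t=3: δ = [3.617e-05, 3.617e-05, 7.234e-05]  ψ = [2, 2, 2]  (obs o_3=1)
t=4: δ = [3.014e-06, 3.014e-06, 9.042e-06]  ψ = [2, 2, 2]  (obs o_4=0)
backtrack: best end state = 2; path = [2, 2, 2, 2, 2]

path = [2, 2, 2, 2, 2]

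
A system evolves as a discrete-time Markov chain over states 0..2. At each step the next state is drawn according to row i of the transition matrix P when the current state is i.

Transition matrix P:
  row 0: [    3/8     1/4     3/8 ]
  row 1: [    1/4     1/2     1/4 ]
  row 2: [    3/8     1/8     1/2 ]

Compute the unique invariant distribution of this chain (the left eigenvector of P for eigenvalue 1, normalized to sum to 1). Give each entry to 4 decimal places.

Balance equations π_j = Σ_i π_i·P[i][j]:
  π_0 = 3/8·π_0 + 1/4·π_1 + 3/8·π_2
  π_1 = 1/4·π_0 + 1/2·π_1 + 1/8·π_2
  normalize: π_0 + π_1 + π_2 = 1
Solving the linear system gives exactly π = [14/41, 11/41, 16/41].

π = [0.3415, 0.2683, 0.3902]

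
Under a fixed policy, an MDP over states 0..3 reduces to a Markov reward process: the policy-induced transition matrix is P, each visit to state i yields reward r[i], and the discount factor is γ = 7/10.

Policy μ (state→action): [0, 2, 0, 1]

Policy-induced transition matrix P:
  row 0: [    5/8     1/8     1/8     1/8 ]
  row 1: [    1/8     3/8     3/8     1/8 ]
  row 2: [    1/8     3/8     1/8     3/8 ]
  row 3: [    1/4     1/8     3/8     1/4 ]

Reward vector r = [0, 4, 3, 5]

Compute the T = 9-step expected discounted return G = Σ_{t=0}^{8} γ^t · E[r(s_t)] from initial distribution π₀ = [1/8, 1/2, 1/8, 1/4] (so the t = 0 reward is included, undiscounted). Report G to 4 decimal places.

t=0: π = [0.1250, 0.5000, 0.1250, 0.2500], E[r] = 3.6250, γ^t·E[r] = 3.625000, running G = 3.625000
t=1: π = [0.2188, 0.2813, 0.3125, 0.1875], E[r] = 3.0000, γ^t·E[r] = 2.100000, running G = 5.725000
t=2: π = [0.2578, 0.2734, 0.2422, 0.2266], E[r] = 2.9531, γ^t·E[r] = 1.447031, running G = 7.172031
t=3: π = [0.2822, 0.2539, 0.2500, 0.2139], E[r] = 2.8350, γ^t·E[r] = 0.972392, running G = 8.144423
t=4: π = [0.2928, 0.2510, 0.2419, 0.2142], E[r] = 2.8009, γ^t·E[r] = 0.672497, running G = 8.816920
t=5: π = [0.2982, 0.2482, 0.2413, 0.2123], E[r] = 2.7782, γ^t·E[r] = 0.466924, running G = 9.283844
t=6: π = [0.3006, 0.2474, 0.2401, 0.2119], E[r] = 2.7692, γ^t·E[r] = 0.325793, running G = 9.609637
t=7: π = [0.3018, 0.2469, 0.2398, 0.2115], E[r] = 2.7645, γ^t·E[r] = 0.227669, running G = 9.837306
t=8: π = [0.3023, 0.2467, 0.2396, 0.2114], E[r] = 2.7624, γ^t·E[r] = 0.159249, running G = 9.996555

G = 9.9966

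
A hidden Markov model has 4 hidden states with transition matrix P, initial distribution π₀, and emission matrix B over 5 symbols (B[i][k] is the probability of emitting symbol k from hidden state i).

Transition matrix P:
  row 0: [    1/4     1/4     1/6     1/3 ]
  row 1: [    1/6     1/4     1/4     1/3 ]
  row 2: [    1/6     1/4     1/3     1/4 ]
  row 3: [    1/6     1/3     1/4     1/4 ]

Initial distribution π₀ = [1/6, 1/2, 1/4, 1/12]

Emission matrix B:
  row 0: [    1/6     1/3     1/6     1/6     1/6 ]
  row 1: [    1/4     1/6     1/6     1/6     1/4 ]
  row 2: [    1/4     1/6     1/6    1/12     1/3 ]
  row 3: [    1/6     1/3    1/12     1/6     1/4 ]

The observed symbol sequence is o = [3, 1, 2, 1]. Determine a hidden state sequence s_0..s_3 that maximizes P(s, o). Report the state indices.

t=0: δ = [2.778e-02, 8.333e-02, 2.083e-02, 1.389e-02]  (obs o_0=3)
t=1: δ = [4.630e-03, 3.472e-03, 3.472e-03, 9.259e-03]  ψ = [1, 1, 1, 1]  (obs o_1=1)
t=2: δ = [2.572e-04, 5.144e-04, 3.858e-04, 1.929e-04]  ψ = [3, 3, 3, 3]  (obs o_2=2)
t=3: δ = [2.858e-05, 2.143e-05, 2.143e-05, 5.716e-05]  ψ = [1, 1, 1, 1]  (obs o_3=1)
backtrack: best end state = 3; path = [1, 3, 1, 3]

path = [1, 3, 1, 3]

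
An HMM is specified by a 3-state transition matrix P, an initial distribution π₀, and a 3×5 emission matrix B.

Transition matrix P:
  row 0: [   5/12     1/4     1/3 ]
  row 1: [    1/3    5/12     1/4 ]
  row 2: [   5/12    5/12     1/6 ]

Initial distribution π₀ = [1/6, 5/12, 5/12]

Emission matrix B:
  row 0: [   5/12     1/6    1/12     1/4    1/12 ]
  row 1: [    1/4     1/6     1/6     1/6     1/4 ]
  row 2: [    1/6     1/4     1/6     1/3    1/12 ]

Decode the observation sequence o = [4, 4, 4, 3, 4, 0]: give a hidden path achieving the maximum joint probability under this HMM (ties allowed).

path = [1, 1, 1, 2, 1, 0]

t=0: δ = [1.389e-02, 1.042e-01, 3.472e-02]  (obs o_0=4)
t=1: δ = [2.894e-03, 1.085e-02, 2.170e-03]  ψ = [1, 1, 1]  (obs o_1=4)
t=2: δ = [3.014e-04, 1.130e-03, 2.261e-04]  ψ = [1, 1, 1]  (obs o_2=4)
t=3: δ = [9.419e-05, 7.849e-05, 9.419e-05]  ψ = [1, 1, 1]  (obs o_3=3)
t=4: δ = [3.270e-06, 9.811e-06, 2.616e-06]  ψ = [0, 2, 0]  (obs o_4=4)
t=5: δ = [1.363e-06, 1.022e-06, 4.088e-07]  ψ = [1, 1, 1]  (obs o_5=0)
backtrack: best end state = 0; path = [1, 1, 1, 2, 1, 0]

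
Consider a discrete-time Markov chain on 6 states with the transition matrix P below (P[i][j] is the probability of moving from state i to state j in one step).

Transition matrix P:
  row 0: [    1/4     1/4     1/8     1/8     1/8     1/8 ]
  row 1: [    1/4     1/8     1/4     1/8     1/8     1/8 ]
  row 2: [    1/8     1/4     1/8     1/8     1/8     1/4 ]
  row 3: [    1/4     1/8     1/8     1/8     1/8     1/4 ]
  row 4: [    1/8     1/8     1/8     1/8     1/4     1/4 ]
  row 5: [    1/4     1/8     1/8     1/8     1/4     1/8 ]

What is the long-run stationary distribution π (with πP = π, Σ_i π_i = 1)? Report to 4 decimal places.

π = [0.2107, 0.1696, 0.1462, 0.1250, 0.1686, 0.1800]

Balance equations π_j = Σ_i π_i·P[i][j]:
  π_0 = 1/4·π_0 + 1/4·π_1 + 1/8·π_2 + 1/4·π_3 + 1/8·π_4 + 1/4·π_5
  π_1 = 1/4·π_0 + 1/8·π_1 + 1/4·π_2 + 1/8·π_3 + 1/8·π_4 + 1/8·π_5
  π_2 = 1/8·π_0 + 1/4·π_1 + 1/8·π_2 + 1/8·π_3 + 1/8·π_4 + 1/8·π_5
  π_3 = 1/8·π_0 + 1/8·π_1 + 1/8·π_2 + 1/8·π_3 + 1/8·π_4 + 1/8·π_5
  π_4 = 1/8·π_0 + 1/8·π_1 + 1/8·π_2 + 1/8·π_3 + 1/4·π_4 + 1/4·π_5
  normalize: π_0 + π_1 + π_2 + π_3 + π_4 + π_5 = 1
Solving the linear system gives exactly π = [6687/31744, 673/3968, 4641/31744, 1/8, 5351/31744, 5713/31744].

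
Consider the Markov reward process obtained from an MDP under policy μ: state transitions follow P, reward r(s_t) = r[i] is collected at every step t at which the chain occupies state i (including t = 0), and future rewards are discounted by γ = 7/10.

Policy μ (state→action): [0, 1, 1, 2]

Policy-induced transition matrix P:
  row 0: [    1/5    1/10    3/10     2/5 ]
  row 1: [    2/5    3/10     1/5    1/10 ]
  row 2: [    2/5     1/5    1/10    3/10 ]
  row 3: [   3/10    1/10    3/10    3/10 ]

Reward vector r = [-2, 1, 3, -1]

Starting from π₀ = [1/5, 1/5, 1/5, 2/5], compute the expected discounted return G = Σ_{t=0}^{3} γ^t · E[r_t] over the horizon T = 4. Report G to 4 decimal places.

G = -0.0706

t=0: π = [0.2000, 0.2000, 0.2000, 0.4000], E[r] = 0.0000, γ^t·E[r] = 0.000000, running G = 0.000000
t=1: π = [0.3200, 0.1600, 0.2400, 0.2800], E[r] = -0.0400, γ^t·E[r] = -0.028000, running G = -0.028000
t=2: π = [0.3080, 0.1560, 0.2360, 0.3000], E[r] = -0.0520, γ^t·E[r] = -0.025480, running G = -0.053480
t=3: π = [0.3084, 0.1548, 0.2372, 0.2996], E[r] = -0.0500, γ^t·E[r] = -0.017150, running G = -0.070630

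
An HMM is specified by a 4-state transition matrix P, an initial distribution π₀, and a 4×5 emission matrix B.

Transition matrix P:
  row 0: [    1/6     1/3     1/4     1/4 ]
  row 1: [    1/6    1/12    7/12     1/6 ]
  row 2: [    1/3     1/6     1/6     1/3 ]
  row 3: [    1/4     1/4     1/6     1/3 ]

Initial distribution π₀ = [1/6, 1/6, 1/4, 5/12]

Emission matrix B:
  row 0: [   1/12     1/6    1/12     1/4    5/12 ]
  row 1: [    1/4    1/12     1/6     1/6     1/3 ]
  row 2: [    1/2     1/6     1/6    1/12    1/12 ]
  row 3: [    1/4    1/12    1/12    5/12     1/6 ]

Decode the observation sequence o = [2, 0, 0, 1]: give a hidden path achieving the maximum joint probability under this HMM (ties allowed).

t=0: δ = [1.389e-02, 2.778e-02, 4.167e-02, 3.472e-02]  (obs o_0=2)
t=1: δ = [1.157e-03, 2.170e-03, 8.102e-03, 3.472e-03]  ψ = [2, 3, 1, 2]  (obs o_1=0)
t=2: δ = [2.251e-04, 3.376e-04, 6.752e-04, 6.752e-04]  ψ = [2, 2, 2, 2]  (obs o_2=0)
t=3: δ = [3.751e-05, 1.407e-05, 3.282e-05, 1.875e-05]  ψ = [2, 3, 1, 2]  (obs o_3=1)
backtrack: best end state = 0; path = [1, 2, 2, 0]

path = [1, 2, 2, 0]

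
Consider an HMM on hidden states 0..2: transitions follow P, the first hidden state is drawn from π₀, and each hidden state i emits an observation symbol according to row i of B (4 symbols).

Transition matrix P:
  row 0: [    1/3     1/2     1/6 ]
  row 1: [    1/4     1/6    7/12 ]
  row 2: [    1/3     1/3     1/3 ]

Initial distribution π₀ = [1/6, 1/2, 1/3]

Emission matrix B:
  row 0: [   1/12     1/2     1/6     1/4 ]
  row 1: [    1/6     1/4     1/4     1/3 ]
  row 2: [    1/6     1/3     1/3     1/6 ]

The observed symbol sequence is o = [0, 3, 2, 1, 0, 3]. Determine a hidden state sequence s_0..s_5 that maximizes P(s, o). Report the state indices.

path = [2, 1, 2, 0, 1, 2]

t=0: δ = [1.389e-02, 8.333e-02, 5.556e-02]  (obs o_0=0)
t=1: δ = [5.208e-03, 6.173e-03, 8.102e-03]  ψ = [1, 2, 1]  (obs o_1=3)
t=2: δ = [4.501e-04, 6.752e-04, 1.200e-03]  ψ = [2, 2, 1]  (obs o_2=2)
t=3: δ = [2.000e-04, 1.000e-04, 1.334e-04]  ψ = [2, 2, 2]  (obs o_3=1)
t=4: δ = [5.557e-06, 1.667e-05, 9.724e-06]  ψ = [0, 0, 1]  (obs o_4=0)
t=5: δ = [1.042e-06, 1.080e-06, 1.621e-06]  ψ = [1, 2, 1]  (obs o_5=3)
backtrack: best end state = 2; path = [2, 1, 2, 0, 1, 2]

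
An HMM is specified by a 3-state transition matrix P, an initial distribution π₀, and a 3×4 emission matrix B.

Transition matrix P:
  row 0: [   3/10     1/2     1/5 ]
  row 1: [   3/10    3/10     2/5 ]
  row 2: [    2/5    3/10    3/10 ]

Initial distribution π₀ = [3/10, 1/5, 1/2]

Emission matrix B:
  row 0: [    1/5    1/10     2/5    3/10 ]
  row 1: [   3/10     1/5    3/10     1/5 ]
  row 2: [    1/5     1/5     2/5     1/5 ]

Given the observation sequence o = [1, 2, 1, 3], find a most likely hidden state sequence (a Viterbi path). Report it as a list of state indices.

path = [2, 0, 1, 0]

t=0: δ = [3.000e-02, 4.000e-02, 1.000e-01]  (obs o_0=1)
t=1: δ = [1.600e-02, 9.000e-03, 1.200e-02]  ψ = [2, 2, 2]  (obs o_1=2)
t=2: δ = [4.800e-04, 1.600e-03, 7.200e-04]  ψ = [0, 0, 1]  (obs o_2=1)
t=3: δ = [1.440e-04, 9.600e-05, 1.280e-04]  ψ = [1, 1, 1]  (obs o_3=3)
backtrack: best end state = 0; path = [2, 0, 1, 0]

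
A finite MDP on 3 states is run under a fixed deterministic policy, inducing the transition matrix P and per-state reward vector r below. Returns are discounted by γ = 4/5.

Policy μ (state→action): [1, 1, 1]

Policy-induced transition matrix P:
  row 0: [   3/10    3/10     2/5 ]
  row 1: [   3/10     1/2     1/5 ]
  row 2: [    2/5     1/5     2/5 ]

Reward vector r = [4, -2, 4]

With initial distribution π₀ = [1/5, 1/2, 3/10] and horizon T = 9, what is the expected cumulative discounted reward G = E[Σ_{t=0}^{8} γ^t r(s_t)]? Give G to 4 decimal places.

t=0: π = [0.2000, 0.5000, 0.3000], E[r] = 1.0000, γ^t·E[r] = 1.000000, running G = 1.000000
t=1: π = [0.3300, 0.3700, 0.3000], E[r] = 1.7800, γ^t·E[r] = 1.424000, running G = 2.424000
t=2: π = [0.3300, 0.3440, 0.3260], E[r] = 1.9360, γ^t·E[r] = 1.239040, running G = 3.663040
t=3: π = [0.3326, 0.3362, 0.3312], E[r] = 1.9828, γ^t·E[r] = 1.015194, running G = 4.678234
t=4: π = [0.3331, 0.3341, 0.3328], E[r] = 1.9953, γ^t·E[r] = 0.817267, running G = 5.495500
t=5: π = [0.3333, 0.3335, 0.3332], E[r] = 1.9987, γ^t·E[r] = 0.654938, running G = 6.150438
t=6: π = [0.3333, 0.3334, 0.3333], E[r] = 1.9996, γ^t·E[r] = 0.524196, running G = 6.674634
t=7: π = [0.3333, 0.3333, 0.3333], E[r] = 1.9999, γ^t·E[r] = 0.419410, running G = 7.094044
t=8: π = [0.3333, 0.3333, 0.3333], E[r] = 2.0000, γ^t·E[r] = 0.335540, running G = 7.429584

G = 7.4296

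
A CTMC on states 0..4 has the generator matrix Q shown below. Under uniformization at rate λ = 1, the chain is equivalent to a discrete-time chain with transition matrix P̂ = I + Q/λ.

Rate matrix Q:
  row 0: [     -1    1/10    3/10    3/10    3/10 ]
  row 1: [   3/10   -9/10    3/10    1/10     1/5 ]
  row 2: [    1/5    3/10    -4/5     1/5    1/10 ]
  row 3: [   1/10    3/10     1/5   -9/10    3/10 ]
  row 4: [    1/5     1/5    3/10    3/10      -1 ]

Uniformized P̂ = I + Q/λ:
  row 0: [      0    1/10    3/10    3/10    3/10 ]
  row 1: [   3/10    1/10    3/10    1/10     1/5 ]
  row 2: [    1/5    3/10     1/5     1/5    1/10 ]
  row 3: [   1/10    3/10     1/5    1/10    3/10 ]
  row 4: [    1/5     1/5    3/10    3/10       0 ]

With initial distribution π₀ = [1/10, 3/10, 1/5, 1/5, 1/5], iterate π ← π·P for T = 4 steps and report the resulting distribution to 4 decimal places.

π = [0.1679, 0.2072, 0.2552, 0.1941, 0.1757]

t=0: π = [0.1000, 0.3000, 0.2000, 0.2000, 0.2000]
t=1: π = [0.1900, 0.2000, 0.2600, 0.1800, 0.1700]
t=2: π = [0.1640, 0.2050, 0.2560, 0.1980, 0.1770]
t=3: π = [0.1679, 0.2085, 0.2546, 0.1938, 0.1752]
t=4: π = [0.1679, 0.2072, 0.2552, 0.1941, 0.1757]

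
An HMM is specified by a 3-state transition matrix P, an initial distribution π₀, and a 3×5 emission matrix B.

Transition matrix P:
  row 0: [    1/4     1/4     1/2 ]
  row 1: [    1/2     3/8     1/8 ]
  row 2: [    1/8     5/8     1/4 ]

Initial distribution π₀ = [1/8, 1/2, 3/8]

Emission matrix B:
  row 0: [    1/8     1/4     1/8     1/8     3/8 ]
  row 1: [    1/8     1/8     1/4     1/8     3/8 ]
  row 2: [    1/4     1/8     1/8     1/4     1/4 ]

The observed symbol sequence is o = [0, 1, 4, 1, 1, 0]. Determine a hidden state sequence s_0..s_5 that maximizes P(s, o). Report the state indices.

path = [1, 0, 2, 1, 0, 2]

t=0: δ = [1.562e-02, 6.250e-02, 9.375e-02]  (obs o_0=0)
t=1: δ = [7.812e-03, 7.324e-03, 2.930e-03]  ψ = [1, 2, 2]  (obs o_1=1)
t=2: δ = [1.373e-03, 1.030e-03, 9.766e-04]  ψ = [1, 1, 0]  (obs o_2=4)
t=3: δ = [1.287e-04, 7.629e-05, 8.583e-05]  ψ = [1, 2, 0]  (obs o_3=1)
t=4: δ = [9.537e-06, 6.706e-06, 8.047e-06]  ψ = [1, 2, 0]  (obs o_4=1)
t=5: δ = [4.191e-07, 6.286e-07, 1.192e-06]  ψ = [1, 2, 0]  (obs o_5=0)
backtrack: best end state = 2; path = [1, 0, 2, 1, 0, 2]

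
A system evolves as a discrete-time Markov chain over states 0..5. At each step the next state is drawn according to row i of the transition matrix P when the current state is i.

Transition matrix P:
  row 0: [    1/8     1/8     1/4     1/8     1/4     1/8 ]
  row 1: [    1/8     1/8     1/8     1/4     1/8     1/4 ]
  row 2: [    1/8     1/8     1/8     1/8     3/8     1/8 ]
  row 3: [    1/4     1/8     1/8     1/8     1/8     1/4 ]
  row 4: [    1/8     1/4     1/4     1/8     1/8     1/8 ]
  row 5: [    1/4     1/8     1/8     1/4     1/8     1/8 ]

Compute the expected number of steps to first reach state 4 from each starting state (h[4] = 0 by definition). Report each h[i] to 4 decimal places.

h = [4.6345, 5.4621, 4.1195, 5.3701, 0.0000, 5.3701]

First-step conditioning: h[4] = 0; for i ≠ 4, h[i] = 1 + Σ_k P[i][k]·h[k].
  h[0] = 1 + 1/8·h[0] + 1/8·h[1] + 1/4·h[2] + 1/8·h[3] + 1/8·h[5]
  h[1] = 1 + 1/8·h[0] + 1/8·h[1] + 1/8·h[2] + 1/4·h[3] + 1/4·h[5]
  h[2] = 1 + 1/8·h[0] + 1/8·h[1] + 1/8·h[2] + 1/8·h[3] + 1/8·h[5]
  h[3] = 1 + 1/4·h[0] + 1/8·h[1] + 1/8·h[2] + 1/8·h[3] + 1/4·h[5]
  h[5] = 1 + 1/4·h[0] + 1/8·h[1] + 1/8·h[2] + 1/4·h[3] + 1/8·h[5]
Solving the 5×5 linear system over states ≠ 4 gives exactly h = [672/145, 792/145, 1792/435, 2336/435, 0, 2336/435] (h[4] = 0 is the target).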